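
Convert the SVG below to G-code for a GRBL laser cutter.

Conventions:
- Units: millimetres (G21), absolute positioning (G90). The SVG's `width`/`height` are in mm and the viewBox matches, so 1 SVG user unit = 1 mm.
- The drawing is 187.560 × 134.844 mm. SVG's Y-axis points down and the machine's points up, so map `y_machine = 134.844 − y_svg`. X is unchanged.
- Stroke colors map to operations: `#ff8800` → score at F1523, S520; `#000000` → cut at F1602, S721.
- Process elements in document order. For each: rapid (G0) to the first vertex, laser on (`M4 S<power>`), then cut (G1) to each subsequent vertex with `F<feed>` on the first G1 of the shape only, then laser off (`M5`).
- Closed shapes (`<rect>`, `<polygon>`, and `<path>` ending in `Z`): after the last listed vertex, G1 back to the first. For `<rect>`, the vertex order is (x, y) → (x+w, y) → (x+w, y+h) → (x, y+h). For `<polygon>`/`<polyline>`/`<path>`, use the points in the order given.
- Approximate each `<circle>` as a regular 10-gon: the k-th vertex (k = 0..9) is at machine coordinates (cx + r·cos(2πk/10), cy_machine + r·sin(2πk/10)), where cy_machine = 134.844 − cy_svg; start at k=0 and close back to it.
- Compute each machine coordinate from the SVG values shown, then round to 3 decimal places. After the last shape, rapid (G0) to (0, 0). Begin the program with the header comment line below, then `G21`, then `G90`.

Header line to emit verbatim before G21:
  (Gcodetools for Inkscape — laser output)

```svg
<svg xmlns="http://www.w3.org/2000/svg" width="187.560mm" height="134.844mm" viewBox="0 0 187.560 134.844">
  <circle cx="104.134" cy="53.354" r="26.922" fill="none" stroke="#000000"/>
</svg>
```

(Gcodetools for Inkscape — laser output)
G21
G90
G0 X131.056 Y81.490
M4 S721
G1 X125.914 Y97.314 F1602
G1 X112.453 Y107.094
G1 X95.815 Y107.094
G1 X82.354 Y97.314
G1 X77.212 Y81.490
G1 X82.354 Y65.666
G1 X95.815 Y55.886
G1 X112.453 Y55.886
G1 X125.914 Y65.666
G1 X131.056 Y81.490
M5
G0 X0.000 Y0.000

Since the viewBox matches the mm dimensions, user units are millimetres directly. The only transform is the Y-flip y_m = 134.844 − y_svg.

Shape 1 is a circle drawn with `<circle>`. Its stroke #000000 means cut at S721, F1602. After flipping Y the toolpath is (131.056,81.490) → (125.914,97.314) → (112.453,107.094) → (95.815,107.094) → (82.354,97.314) → (77.212,81.490) → (82.354,65.666) → (95.815,55.886) → (112.453,55.886) → (125.914,65.666) → (131.056,81.490), returning to the start.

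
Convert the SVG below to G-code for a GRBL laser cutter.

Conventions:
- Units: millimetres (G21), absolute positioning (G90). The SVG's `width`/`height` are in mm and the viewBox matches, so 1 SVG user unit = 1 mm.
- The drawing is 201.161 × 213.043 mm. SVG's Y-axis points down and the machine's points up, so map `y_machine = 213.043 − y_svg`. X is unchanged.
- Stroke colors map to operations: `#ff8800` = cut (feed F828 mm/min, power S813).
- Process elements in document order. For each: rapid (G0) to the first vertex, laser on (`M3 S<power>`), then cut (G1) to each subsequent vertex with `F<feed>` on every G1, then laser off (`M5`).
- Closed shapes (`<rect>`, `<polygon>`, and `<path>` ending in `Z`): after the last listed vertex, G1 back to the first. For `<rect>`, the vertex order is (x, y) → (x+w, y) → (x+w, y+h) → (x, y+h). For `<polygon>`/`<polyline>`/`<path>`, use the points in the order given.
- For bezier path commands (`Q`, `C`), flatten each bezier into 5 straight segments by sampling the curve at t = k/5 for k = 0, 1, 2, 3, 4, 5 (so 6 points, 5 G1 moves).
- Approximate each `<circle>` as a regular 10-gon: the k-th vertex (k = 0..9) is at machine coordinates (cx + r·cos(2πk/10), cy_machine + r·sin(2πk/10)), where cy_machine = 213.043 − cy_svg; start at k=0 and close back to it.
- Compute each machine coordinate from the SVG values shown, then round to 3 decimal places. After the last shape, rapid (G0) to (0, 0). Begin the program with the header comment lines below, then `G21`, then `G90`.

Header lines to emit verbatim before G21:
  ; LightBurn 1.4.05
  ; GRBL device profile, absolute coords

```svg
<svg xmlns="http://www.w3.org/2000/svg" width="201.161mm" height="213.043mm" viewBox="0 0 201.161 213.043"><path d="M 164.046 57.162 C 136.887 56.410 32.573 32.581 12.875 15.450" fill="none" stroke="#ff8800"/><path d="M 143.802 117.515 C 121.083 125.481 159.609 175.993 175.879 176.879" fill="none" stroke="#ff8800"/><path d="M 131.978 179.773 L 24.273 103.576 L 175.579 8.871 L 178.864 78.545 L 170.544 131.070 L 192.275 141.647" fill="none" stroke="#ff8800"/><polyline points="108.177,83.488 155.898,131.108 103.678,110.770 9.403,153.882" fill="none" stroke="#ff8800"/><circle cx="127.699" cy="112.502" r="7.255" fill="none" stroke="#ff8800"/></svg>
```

; LightBurn 1.4.05
; GRBL device profile, absolute coords
G21
G90
G0 X164.046 Y155.881
M3 S813
G1 X139.786 Y158.863 F828
G1 X104.774 Y165.955 F828
G1 X66.775 Y175.726 F828
G1 X33.554 Y186.749 F828
G1 X12.875 Y197.593 F828
M5
G0 X143.802 Y95.528
M3 S813
G1 X136.852 Y86.380 F828
G1 X140.593 Y71.446 F828
G1 X151.016 Y55.149 F828
G1 X164.114 Y41.913 F828
G1 X175.879 Y36.164 F828
M5
G0 X131.978 Y33.270
M3 S813
G1 X24.273 Y109.467 F828
G1 X175.579 Y204.172 F828
G1 X178.864 Y134.498 F828
G1 X170.544 Y81.973 F828
G1 X192.275 Y71.396 F828
M5
G0 X108.177 Y129.555
M3 S813
G1 X155.898 Y81.935 F828
G1 X103.678 Y102.273 F828
G1 X9.403 Y59.161 F828
M5
G0 X134.954 Y100.541
M3 S813
G1 X133.568 Y104.805 F828
G1 X129.941 Y107.441 F828
G1 X125.457 Y107.441 F828
G1 X121.830 Y104.805 F828
G1 X120.444 Y100.541 F828
G1 X121.830 Y96.277 F828
G1 X125.457 Y93.641 F828
G1 X129.941 Y93.641 F828
G1 X133.568 Y96.277 F828
G1 X134.954 Y100.541 F828
M5
G0 X0.000 Y0.000

1 u = 1 mm; y_m = 213.043 − y.

[1] `<path>` cubic bezier, #ff8800→cut S813 F828: (164.046,155.881) → (139.786,158.863) → (104.774,165.955) → (66.775,175.726) → (33.554,186.749) → (12.875,197.593)

[2] `<path>` cubic bezier, #ff8800→cut S813 F828: (143.802,95.528) → (136.852,86.380) → (140.593,71.446) → (151.016,55.149) → (164.114,41.913) → (175.879,36.164)

[3] `<path>` open polyline, #ff8800→cut S813 F828: (131.978,33.270) → (24.273,109.467) → (175.579,204.172) → (178.864,134.498) → (170.544,81.973) → (192.275,71.396)

[4] `<polyline>` open polyline, #ff8800→cut S813 F828: (108.177,129.555) → (155.898,81.935) → (103.678,102.273) → (9.403,59.161)

[5] `<circle>` circle, #ff8800→cut S813 F828: (134.954,100.541) → (133.568,104.805) → (129.941,107.441) → (125.457,107.441) → (121.830,104.805) → (120.444,100.541) → (121.830,96.277) → (125.457,93.641) → (129.941,93.641) → (133.568,96.277) → (134.954,100.541) (closed)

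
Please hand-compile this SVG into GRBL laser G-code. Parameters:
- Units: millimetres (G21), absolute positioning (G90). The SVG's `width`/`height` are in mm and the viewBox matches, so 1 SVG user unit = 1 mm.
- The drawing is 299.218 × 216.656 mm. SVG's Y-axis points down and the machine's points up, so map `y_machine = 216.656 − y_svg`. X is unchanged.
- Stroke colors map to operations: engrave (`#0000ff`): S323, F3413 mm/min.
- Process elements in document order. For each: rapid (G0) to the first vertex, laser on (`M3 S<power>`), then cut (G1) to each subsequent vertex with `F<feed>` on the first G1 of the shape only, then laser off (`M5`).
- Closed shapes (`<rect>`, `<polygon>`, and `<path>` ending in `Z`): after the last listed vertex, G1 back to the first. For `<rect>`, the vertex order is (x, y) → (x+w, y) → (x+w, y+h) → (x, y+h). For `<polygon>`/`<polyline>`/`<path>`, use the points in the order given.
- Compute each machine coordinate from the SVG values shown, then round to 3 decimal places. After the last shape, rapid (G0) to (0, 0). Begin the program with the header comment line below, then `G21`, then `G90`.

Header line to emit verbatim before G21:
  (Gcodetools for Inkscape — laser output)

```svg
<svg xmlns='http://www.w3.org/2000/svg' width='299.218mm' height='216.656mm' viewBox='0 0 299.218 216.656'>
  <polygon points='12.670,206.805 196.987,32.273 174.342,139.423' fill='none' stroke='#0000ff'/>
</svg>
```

viewBox `0 0 299.218 216.656` with mm width/height → 1 unit = 1 mm. Flip: y_m = 216.656 − y_svg.

**Shape 1** — `<polygon>` closed polygon, stroke `#0000ff` → engrave (S323, F3413). Machine vertices: (12.670,9.851) → (196.987,184.383) → (174.342,77.233) → (12.670,9.851). Closed: final G1 returns to the first vertex.

(Gcodetools for Inkscape — laser output)
G21
G90
G0 X12.670 Y9.851
M3 S323
G1 X196.987 Y184.383 F3413
G1 X174.342 Y77.233
G1 X12.670 Y9.851
M5
G0 X0.000 Y0.000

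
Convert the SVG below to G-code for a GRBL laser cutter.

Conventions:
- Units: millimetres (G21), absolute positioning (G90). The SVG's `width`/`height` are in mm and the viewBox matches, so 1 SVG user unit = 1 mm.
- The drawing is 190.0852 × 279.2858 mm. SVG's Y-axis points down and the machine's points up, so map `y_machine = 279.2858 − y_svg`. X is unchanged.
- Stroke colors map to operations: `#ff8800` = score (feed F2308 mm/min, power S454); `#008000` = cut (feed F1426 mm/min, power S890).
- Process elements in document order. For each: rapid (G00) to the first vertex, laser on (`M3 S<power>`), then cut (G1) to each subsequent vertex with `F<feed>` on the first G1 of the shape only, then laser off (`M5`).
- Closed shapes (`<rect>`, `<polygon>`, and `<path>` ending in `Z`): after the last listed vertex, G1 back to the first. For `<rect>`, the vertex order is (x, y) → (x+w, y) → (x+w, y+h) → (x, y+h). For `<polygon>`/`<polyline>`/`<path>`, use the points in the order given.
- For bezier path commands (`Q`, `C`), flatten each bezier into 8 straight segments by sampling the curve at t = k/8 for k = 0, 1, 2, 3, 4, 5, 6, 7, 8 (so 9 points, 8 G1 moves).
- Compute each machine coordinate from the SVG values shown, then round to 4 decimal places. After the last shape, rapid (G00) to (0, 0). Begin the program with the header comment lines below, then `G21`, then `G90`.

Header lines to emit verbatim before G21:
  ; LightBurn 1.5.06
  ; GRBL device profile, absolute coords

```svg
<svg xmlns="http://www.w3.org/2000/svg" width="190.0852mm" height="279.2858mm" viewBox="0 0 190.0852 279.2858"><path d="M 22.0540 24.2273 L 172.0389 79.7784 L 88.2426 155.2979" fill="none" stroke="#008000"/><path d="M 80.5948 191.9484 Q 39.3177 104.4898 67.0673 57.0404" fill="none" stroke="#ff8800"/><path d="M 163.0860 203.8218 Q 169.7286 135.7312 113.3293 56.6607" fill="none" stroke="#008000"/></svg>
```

; LightBurn 1.5.06
; GRBL device profile, absolute coords
G21
G90
G00 X22.0540 Y255.0585
M3 S890
G1 X172.0389 Y199.5074 F1426
G1 X88.2426 Y123.9879
M5
G00 X80.5948 Y87.3374
M3 S454
G1 X71.3541 Y108.5769 F2308
G1 X64.2704 Y128.5661
G1 X59.3439 Y147.3051
G1 X56.5744 Y164.7937
G1 X55.9620 Y181.0321
G1 X57.5067 Y196.0201
G1 X61.2084 Y209.7579
G1 X67.0673 Y222.2454
M5
G00 X163.0860 Y75.4640
M3 S890
G1 X163.7616 Y92.6582 F1426
G1 X162.4672 Y110.1955
G1 X159.2027 Y128.0760
G1 X153.9681 Y146.2996
G1 X146.7635 Y164.8663
G1 X137.5888 Y183.7761
G1 X126.4441 Y203.0290
G1 X113.3293 Y222.6251
M5
G00 X0.0000 Y0.0000

Since the viewBox matches the mm dimensions, user units are millimetres directly. The only transform is the Y-flip y_m = 279.2858 − y_svg.

Shape 1 is a open polyline drawn with `<path>`. Its stroke #008000 means cut at S890, F1426. After flipping Y the toolpath is (22.0540,255.0585) → (172.0389,199.5074) → (88.2426,123.9879).

Shape 2 is a quadratic bezier drawn with `<path>`. Its stroke #ff8800 means score at S454, F2308. After flipping Y the toolpath is (80.5948,87.3374) → (71.3541,108.5769) → (64.2704,128.5661) → (59.3439,147.3051) → (56.5744,164.7937) → (55.9620,181.0321) → (57.5067,196.0201) → (61.2084,209.7579) → (67.0673,222.2454).

Shape 3 is a quadratic bezier drawn with `<path>`. Its stroke #008000 means cut at S890, F1426. After flipping Y the toolpath is (163.0860,75.4640) → (163.7616,92.6582) → (162.4672,110.1955) → (159.2027,128.0760) → (153.9681,146.2996) → (146.7635,164.8663) → (137.5888,183.7761) → (126.4441,203.0290) → (113.3293,222.6251).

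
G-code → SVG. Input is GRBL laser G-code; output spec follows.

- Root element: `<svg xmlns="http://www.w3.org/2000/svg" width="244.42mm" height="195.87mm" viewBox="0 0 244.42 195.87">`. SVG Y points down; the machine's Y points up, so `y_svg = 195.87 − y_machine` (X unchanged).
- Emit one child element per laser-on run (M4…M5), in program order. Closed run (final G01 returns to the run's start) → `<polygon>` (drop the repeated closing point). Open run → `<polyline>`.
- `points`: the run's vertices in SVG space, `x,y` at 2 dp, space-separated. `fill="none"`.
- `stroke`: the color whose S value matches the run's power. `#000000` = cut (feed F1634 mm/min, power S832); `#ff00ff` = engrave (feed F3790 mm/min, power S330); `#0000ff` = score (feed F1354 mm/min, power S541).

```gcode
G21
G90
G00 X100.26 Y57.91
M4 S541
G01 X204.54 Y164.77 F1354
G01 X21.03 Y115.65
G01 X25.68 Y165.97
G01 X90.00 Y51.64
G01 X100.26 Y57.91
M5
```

Each laser-on run becomes one SVG element. Flip Y back into SVG space with y_svg = 195.87 − y_machine. Every run uses S541, so all elements get stroke `#0000ff` (score).

Run 1: The run returns to its start, so emit a `<polygon>` with points (Y-flipped): 100.26,137.96 204.54,31.10 21.03,80.22 25.68,29.90 90.00,144.23.

<svg xmlns="http://www.w3.org/2000/svg" width="244.42mm" height="195.87mm" viewBox="0 0 244.42 195.87">
  <polygon points="100.26,137.96 204.54,31.10 21.03,80.22 25.68,29.90 90.00,144.23" fill="none" stroke="#0000ff"/>
</svg>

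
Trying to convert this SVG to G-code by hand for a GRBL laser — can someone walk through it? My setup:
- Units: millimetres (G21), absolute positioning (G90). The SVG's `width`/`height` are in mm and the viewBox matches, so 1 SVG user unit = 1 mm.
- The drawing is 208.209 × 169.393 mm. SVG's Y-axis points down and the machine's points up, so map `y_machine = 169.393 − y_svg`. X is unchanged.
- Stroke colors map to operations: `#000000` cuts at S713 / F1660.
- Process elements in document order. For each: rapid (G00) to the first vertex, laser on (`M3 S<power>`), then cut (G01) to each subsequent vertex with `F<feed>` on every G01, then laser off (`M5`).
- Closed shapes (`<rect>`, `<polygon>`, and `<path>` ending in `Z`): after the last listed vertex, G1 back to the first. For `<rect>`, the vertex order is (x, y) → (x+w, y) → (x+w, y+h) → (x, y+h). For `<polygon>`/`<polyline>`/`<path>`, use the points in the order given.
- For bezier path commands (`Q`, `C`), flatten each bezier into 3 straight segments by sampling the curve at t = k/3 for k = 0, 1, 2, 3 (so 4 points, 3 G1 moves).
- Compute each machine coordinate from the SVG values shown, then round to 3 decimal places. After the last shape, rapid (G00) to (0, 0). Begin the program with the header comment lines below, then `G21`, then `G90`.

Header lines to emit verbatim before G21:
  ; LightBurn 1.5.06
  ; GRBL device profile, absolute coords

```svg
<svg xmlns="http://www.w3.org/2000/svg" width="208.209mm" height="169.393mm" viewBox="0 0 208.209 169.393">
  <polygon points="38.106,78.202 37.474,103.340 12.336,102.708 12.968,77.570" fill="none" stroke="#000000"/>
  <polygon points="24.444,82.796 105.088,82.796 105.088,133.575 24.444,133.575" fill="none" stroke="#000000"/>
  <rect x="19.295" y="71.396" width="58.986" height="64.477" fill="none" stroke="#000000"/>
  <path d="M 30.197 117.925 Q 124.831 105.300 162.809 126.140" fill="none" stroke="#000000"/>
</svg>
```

; LightBurn 1.5.06
; GRBL device profile, absolute coords
G21
G90
G00 X38.106 Y91.191
M3 S713
G01 X37.474 Y66.053 F1660
G01 X12.336 Y66.685 F1660
G01 X12.968 Y91.823 F1660
G01 X38.106 Y91.191 F1660
M5
G00 X24.444 Y86.597
M3 S713
G01 X105.088 Y86.597 F1660
G01 X105.088 Y35.818 F1660
G01 X24.444 Y35.818 F1660
G01 X24.444 Y86.597 F1660
M5
G00 X19.295 Y97.997
M3 S713
G01 X78.281 Y97.997 F1660
G01 X78.281 Y33.520 F1660
G01 X19.295 Y33.520 F1660
G01 X19.295 Y97.997 F1660
M5
G00 X30.197 Y51.468
M3 S713
G01 X86.991 Y56.166 F1660
G01 X131.195 Y53.428 F1660
G01 X162.809 Y43.253 F1660
M5
G00 X0.000 Y0.000

1 u = 1 mm; y_m = 169.393 − y.

[1] `<polygon>` regular polygon, #000000→cut S713 F1660: (38.106,91.191) → (37.474,66.053) → (12.336,66.685) → (12.968,91.823) → (38.106,91.191) (closed)

[2] `<polygon>` rectangle, #000000→cut S713 F1660: (24.444,86.597) → (105.088,86.597) → (105.088,35.818) → (24.444,35.818) → (24.444,86.597) (closed)

[3] `<rect>` rectangle, #000000→cut S713 F1660: (19.295,97.997) → (78.281,97.997) → (78.281,33.520) → (19.295,33.520) → (19.295,97.997) (closed)

[4] `<path>` quadratic bezier, #000000→cut S713 F1660: (30.197,51.468) → (86.991,56.166) → (131.195,53.428) → (162.809,43.253)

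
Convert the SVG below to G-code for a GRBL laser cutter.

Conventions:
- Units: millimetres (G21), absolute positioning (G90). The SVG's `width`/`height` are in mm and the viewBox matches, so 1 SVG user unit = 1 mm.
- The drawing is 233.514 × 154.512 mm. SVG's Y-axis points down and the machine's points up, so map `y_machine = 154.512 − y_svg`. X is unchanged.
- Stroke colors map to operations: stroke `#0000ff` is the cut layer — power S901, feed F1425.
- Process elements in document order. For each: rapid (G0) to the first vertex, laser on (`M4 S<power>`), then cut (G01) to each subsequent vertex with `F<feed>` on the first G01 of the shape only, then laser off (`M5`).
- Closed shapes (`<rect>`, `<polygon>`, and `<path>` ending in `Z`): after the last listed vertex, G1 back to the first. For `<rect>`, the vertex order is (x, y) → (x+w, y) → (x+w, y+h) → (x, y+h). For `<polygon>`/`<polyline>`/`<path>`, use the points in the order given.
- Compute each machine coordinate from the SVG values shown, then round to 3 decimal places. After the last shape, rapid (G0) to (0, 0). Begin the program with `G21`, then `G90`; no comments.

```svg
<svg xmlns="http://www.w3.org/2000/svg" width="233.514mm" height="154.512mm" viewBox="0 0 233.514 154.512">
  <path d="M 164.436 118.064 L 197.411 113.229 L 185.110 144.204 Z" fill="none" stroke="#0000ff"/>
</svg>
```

1 u = 1 mm; y_m = 154.512 − y.

[1] `<path>` regular polygon, #0000ff→cut S901 F1425: (164.436,36.448) → (197.411,41.283) → (185.110,10.308) → (164.436,36.448) (closed)

G21
G90
G0 X164.436 Y36.448
M4 S901
G01 X197.411 Y41.283 F1425
G01 X185.110 Y10.308
G01 X164.436 Y36.448
M5
G0 X0.000 Y0.000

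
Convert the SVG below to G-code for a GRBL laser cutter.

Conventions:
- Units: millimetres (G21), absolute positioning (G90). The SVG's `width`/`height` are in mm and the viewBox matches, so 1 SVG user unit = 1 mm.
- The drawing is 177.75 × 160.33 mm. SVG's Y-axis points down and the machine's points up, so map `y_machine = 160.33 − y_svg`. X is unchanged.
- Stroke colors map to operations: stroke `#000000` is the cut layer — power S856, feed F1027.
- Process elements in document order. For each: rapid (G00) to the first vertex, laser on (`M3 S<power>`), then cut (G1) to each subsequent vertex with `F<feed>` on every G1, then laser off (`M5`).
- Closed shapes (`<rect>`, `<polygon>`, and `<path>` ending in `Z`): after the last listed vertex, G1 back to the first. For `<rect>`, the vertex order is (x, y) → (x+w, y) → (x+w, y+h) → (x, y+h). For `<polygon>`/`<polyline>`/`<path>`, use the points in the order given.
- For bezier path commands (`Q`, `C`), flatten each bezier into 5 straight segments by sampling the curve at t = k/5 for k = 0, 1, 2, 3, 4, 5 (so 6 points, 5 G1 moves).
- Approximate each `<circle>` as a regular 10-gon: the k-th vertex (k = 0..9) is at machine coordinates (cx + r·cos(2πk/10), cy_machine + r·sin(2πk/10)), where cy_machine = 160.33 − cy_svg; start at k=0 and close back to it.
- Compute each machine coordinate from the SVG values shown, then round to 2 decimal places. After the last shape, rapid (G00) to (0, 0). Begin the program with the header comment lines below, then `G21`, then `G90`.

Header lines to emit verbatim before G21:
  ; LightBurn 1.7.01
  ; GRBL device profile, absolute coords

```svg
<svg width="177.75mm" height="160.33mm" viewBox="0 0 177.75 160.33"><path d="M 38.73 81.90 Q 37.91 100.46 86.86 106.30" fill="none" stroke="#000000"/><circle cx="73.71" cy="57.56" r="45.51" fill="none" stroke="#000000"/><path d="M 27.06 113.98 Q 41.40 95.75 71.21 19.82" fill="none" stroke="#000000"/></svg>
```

; LightBurn 1.7.01
; GRBL device profile, absolute coords
G21
G90
G00 X38.73 Y78.43
M3 S856
G1 X40.39 Y71.51 F1027
G1 X46.04 Y65.62 F1027
G1 X55.66 Y60.74 F1027
G1 X69.27 Y56.87 F1027
G1 X86.86 Y54.03 F1027
M5
G00 X119.22 Y102.77
M3 S856
G1 X110.53 Y129.52 F1027
G1 X87.77 Y146.05 F1027
G1 X59.65 Y146.05 F1027
G1 X36.89 Y129.52 F1027
G1 X28.20 Y102.77 F1027
G1 X36.89 Y76.02 F1027
G1 X59.65 Y59.49 F1027
G1 X87.77 Y59.49 F1027
G1 X110.53 Y76.02 F1027
G1 X119.22 Y102.77 F1027
M5
G00 X27.06 Y46.35
M3 S856
G1 X33.41 Y55.95 F1027
G1 X41.01 Y70.17 F1027
G1 X49.84 Y89.00 F1027
G1 X59.90 Y112.45 F1027
G1 X71.21 Y140.51 F1027
M5
G00 X0.00 Y0.00

Since the viewBox matches the mm dimensions, user units are millimetres directly. The only transform is the Y-flip y_m = 160.33 − y_svg.

Shape 1 is a quadratic bezier drawn with `<path>`. Its stroke #000000 means cut at S856, F1027. After flipping Y the toolpath is (38.73,78.43) → (40.39,71.51) → (46.04,65.62) → (55.66,60.74) → (69.27,56.87) → (86.86,54.03).

Shape 2 is a circle drawn with `<circle>`. Its stroke #000000 means cut at S856, F1027. After flipping Y the toolpath is (119.22,102.77) → (110.53,129.52) → (87.77,146.05) → (59.65,146.05) → (36.89,129.52) → (28.20,102.77) → (36.89,76.02) → (59.65,59.49) → (87.77,59.49) → (110.53,76.02) → (119.22,102.77), returning to the start.

Shape 3 is a quadratic bezier drawn with `<path>`. Its stroke #000000 means cut at S856, F1027. After flipping Y the toolpath is (27.06,46.35) → (33.41,55.95) → (41.01,70.17) → (49.84,89.00) → (59.90,112.45) → (71.21,140.51).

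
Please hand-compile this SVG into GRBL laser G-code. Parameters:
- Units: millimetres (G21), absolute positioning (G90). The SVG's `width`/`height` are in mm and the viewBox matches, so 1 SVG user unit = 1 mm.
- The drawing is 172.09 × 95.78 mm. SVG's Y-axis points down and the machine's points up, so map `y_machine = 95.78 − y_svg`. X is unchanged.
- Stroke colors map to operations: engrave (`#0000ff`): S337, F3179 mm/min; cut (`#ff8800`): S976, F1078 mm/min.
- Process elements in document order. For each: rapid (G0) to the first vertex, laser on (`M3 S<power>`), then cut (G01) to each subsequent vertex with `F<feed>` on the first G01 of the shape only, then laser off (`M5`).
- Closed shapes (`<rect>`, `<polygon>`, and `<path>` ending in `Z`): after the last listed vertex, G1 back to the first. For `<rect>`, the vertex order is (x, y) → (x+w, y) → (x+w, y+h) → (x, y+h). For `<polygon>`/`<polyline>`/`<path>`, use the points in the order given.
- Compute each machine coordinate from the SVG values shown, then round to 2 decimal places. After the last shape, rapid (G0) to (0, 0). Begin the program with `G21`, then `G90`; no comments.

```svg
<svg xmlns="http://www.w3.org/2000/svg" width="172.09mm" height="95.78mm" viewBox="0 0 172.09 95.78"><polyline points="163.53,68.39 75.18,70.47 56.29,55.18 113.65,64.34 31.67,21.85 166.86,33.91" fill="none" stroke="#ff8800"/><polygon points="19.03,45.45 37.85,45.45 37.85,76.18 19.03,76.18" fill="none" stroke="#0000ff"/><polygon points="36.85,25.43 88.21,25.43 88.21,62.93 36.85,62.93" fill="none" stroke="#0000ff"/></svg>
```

viewBox `0 0 172.09 95.78` with mm width/height → 1 unit = 1 mm. Flip: y_m = 95.78 − y_svg.

**Shape 1** — `<polyline>` open polyline, stroke `#ff8800` → cut (S976, F1078). Machine vertices: (163.53,27.39) → (75.18,25.31) → (56.29,40.60) → (113.65,31.44) → (31.67,73.93) → (166.86,61.87). Open path.

**Shape 2** — `<polygon>` rectangle, stroke `#0000ff` → engrave (S337, F3179). Machine vertices: (19.03,50.33) → (37.85,50.33) → (37.85,19.60) → (19.03,19.60) → (19.03,50.33). Closed: final G1 returns to the first vertex.

**Shape 3** — `<polygon>` rectangle, stroke `#0000ff` → engrave (S337, F3179). Machine vertices: (36.85,70.35) → (88.21,70.35) → (88.21,32.85) → (36.85,32.85) → (36.85,70.35). Closed: final G1 returns to the first vertex.

G21
G90
G0 X163.53 Y27.39
M3 S976
G01 X75.18 Y25.31 F1078
G01 X56.29 Y40.60
G01 X113.65 Y31.44
G01 X31.67 Y73.93
G01 X166.86 Y61.87
M5
G0 X19.03 Y50.33
M3 S337
G01 X37.85 Y50.33 F3179
G01 X37.85 Y19.60
G01 X19.03 Y19.60
G01 X19.03 Y50.33
M5
G0 X36.85 Y70.35
M3 S337
G01 X88.21 Y70.35 F3179
G01 X88.21 Y32.85
G01 X36.85 Y32.85
G01 X36.85 Y70.35
M5
G0 X0.00 Y0.00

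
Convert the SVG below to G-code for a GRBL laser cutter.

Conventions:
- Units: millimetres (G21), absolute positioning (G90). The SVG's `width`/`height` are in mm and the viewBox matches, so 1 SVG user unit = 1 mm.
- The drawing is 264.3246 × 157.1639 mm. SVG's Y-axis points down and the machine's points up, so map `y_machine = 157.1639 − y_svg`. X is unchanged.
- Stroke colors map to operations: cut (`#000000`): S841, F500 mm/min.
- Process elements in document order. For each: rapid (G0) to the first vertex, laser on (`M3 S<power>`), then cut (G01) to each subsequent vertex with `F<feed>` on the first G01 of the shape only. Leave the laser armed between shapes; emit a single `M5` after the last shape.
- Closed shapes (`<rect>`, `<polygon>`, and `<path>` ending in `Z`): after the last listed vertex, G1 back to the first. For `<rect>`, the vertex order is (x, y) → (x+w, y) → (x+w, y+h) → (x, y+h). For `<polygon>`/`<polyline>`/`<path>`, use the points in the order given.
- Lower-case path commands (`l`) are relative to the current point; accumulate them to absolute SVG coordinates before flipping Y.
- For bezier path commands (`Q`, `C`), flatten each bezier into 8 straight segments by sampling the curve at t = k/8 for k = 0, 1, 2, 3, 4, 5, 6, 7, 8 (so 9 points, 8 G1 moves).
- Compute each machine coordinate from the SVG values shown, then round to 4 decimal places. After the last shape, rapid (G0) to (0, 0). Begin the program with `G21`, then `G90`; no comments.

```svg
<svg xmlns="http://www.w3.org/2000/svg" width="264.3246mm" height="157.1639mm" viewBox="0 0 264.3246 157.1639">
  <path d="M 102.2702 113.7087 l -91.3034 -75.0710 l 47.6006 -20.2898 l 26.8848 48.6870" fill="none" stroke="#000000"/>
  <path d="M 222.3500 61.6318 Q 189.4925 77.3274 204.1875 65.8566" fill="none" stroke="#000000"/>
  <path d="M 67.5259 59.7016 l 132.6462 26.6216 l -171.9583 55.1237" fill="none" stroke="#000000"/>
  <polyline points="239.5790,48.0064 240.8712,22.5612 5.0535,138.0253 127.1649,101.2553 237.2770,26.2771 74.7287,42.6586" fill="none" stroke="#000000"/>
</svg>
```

Since the viewBox matches the mm dimensions, user units are millimetres directly. The only transform is the Y-flip y_m = 157.1639 − y_svg.

Shape 1 is a open polyline drawn with `<path>`. Its stroke #000000 means cut at S841, F500. After flipping Y the toolpath is (102.2702,43.4552) → (10.9668,118.5262) → (58.5674,138.8160) → (85.4522,90.1290).

Shape 2 is a quadratic bezier drawn with `<path>`. Its stroke #000000 means cut at S841, F500. After flipping Y the toolpath is (222.3500,95.5321) → (214.8786,92.0327) → (208.8933,89.3822) → (204.3939,87.5807) → (201.3806,86.6281) → (199.8533,86.5245) → (199.8120,87.2698) → (201.2568,88.8641) → (204.1875,91.3073).

Shape 3 is a open polyline drawn with `<path>`. Its stroke #000000 means cut at S841, F500. After flipping Y the toolpath is (67.5259,97.4623) → (200.1721,70.8407) → (28.2138,15.7170).

Shape 4 is a open polyline drawn with `<polyline>`. Its stroke #000000 means cut at S841, F500. After flipping Y the toolpath is (239.5790,109.1575) → (240.8712,134.6027) → (5.0535,19.1386) → (127.1649,55.9086) → (237.2770,130.8868) → (74.7287,114.5053).

G21
G90
G0 X102.2702 Y43.4552
M3 S841
G01 X10.9668 Y118.5262 F500
G01 X58.5674 Y138.8160
G01 X85.4522 Y90.1290
G0 X222.3500 Y95.5321
M3 S841
G01 X214.8786 Y92.0327 F500
G01 X208.8933 Y89.3822
G01 X204.3939 Y87.5807
G01 X201.3806 Y86.6281
G01 X199.8533 Y86.5245
G01 X199.8120 Y87.2698
G01 X201.2568 Y88.8641
G01 X204.1875 Y91.3073
G0 X67.5259 Y97.4623
M3 S841
G01 X200.1721 Y70.8407 F500
G01 X28.2138 Y15.7170
G0 X239.5790 Y109.1575
M3 S841
G01 X240.8712 Y134.6027 F500
G01 X5.0535 Y19.1386
G01 X127.1649 Y55.9086
G01 X237.2770 Y130.8868
G01 X74.7287 Y114.5053
M5
G0 X0.0000 Y0.0000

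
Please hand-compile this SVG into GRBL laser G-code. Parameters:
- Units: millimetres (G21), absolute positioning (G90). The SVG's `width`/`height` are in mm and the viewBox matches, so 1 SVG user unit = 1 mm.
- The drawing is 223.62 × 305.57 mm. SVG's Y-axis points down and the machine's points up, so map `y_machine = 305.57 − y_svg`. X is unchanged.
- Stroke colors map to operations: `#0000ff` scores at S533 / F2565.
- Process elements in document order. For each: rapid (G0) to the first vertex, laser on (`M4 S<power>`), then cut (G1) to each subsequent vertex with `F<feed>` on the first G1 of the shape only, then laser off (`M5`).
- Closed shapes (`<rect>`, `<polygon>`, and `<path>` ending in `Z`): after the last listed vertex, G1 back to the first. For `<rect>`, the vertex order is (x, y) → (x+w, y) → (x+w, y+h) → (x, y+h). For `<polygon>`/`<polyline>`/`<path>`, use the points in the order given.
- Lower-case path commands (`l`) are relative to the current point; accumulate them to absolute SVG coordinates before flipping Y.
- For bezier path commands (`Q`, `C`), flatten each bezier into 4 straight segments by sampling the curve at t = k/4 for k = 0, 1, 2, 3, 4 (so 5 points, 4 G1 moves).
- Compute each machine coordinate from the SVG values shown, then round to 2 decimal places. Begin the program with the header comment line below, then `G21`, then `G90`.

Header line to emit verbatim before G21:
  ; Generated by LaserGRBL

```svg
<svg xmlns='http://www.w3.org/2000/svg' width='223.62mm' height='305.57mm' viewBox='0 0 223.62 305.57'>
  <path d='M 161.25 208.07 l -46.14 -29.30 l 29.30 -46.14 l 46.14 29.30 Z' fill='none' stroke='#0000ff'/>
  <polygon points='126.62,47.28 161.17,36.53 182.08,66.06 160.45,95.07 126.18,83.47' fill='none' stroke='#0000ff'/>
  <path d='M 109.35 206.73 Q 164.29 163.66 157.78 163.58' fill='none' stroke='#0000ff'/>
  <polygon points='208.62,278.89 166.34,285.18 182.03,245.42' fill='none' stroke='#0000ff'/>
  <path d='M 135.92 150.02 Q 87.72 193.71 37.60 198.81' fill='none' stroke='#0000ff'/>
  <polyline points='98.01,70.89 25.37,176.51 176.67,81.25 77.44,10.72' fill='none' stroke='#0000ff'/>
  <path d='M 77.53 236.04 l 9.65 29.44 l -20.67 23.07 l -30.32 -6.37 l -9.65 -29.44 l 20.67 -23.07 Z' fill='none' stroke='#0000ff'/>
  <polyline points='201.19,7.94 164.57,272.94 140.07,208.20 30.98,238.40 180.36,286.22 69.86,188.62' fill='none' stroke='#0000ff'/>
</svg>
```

1 u = 1 mm; y_m = 305.57 − y.

[1] `<path>` regular polygon, #0000ff→score S533 F2565: (161.25,97.50) → (115.11,126.80) → (144.41,172.94) → (190.55,143.64) → (161.25,97.50) (closed)

[2] `<polygon>` regular polygon, #0000ff→score S533 F2565: (126.62,258.29) → (161.17,269.04) → (182.08,239.51) → (160.45,210.50) → (126.18,222.10) → (126.62,258.29) (closed)

[3] `<path>` quadratic bezier, #0000ff→score S533 F2565: (109.35,98.84) → (132.98,117.69) → (148.93,131.16) → (157.19,139.26) → (157.78,141.99)

[4] `<polygon>` regular polygon, #0000ff→score S533 F2565: (208.62,26.68) → (166.34,20.39) → (182.03,60.15) → (208.62,26.68) (closed)

[5] `<path>` quadratic bezier, #0000ff→score S533 F2565: (135.92,155.55) → (111.70,136.12) → (87.24,121.51) → (62.54,111.72) → (37.60,106.76)

[6] `<polyline>` open polyline, #0000ff→score S533 F2565: (98.01,234.68) → (25.37,129.06) → (176.67,224.32) → (77.44,294.85)

[7] `<path>` regular polygon, #0000ff→score S533 F2565: (77.53,69.53) → (87.18,40.09) → (66.51,17.02) → (36.19,23.39) → (26.54,52.83) → (47.21,75.90) → (77.53,69.53) (closed)

[8] `<polyline>` open polyline, #0000ff→score S533 F2565: (201.19,297.63) → (164.57,32.63) → (140.07,97.37) → (30.98,67.17) → (180.36,19.35) → (69.86,116.95)

; Generated by LaserGRBL
G21
G90
G0 X161.25 Y97.50
M4 S533
G1 X115.11 Y126.80 F2565
G1 X144.41 Y172.94
G1 X190.55 Y143.64
G1 X161.25 Y97.50
M5
G0 X126.62 Y258.29
M4 S533
G1 X161.17 Y269.04 F2565
G1 X182.08 Y239.51
G1 X160.45 Y210.50
G1 X126.18 Y222.10
G1 X126.62 Y258.29
M5
G0 X109.35 Y98.84
M4 S533
G1 X132.98 Y117.69 F2565
G1 X148.93 Y131.16
G1 X157.19 Y139.26
G1 X157.78 Y141.99
M5
G0 X208.62 Y26.68
M4 S533
G1 X166.34 Y20.39 F2565
G1 X182.03 Y60.15
G1 X208.62 Y26.68
M5
G0 X135.92 Y155.55
M4 S533
G1 X111.70 Y136.12 F2565
G1 X87.24 Y121.51
G1 X62.54 Y111.72
G1 X37.60 Y106.76
M5
G0 X98.01 Y234.68
M4 S533
G1 X25.37 Y129.06 F2565
G1 X176.67 Y224.32
G1 X77.44 Y294.85
M5
G0 X77.53 Y69.53
M4 S533
G1 X87.18 Y40.09 F2565
G1 X66.51 Y17.02
G1 X36.19 Y23.39
G1 X26.54 Y52.83
G1 X47.21 Y75.90
G1 X77.53 Y69.53
M5
G0 X201.19 Y297.63
M4 S533
G1 X164.57 Y32.63 F2565
G1 X140.07 Y97.37
G1 X30.98 Y67.17
G1 X180.36 Y19.35
G1 X69.86 Y116.95
M5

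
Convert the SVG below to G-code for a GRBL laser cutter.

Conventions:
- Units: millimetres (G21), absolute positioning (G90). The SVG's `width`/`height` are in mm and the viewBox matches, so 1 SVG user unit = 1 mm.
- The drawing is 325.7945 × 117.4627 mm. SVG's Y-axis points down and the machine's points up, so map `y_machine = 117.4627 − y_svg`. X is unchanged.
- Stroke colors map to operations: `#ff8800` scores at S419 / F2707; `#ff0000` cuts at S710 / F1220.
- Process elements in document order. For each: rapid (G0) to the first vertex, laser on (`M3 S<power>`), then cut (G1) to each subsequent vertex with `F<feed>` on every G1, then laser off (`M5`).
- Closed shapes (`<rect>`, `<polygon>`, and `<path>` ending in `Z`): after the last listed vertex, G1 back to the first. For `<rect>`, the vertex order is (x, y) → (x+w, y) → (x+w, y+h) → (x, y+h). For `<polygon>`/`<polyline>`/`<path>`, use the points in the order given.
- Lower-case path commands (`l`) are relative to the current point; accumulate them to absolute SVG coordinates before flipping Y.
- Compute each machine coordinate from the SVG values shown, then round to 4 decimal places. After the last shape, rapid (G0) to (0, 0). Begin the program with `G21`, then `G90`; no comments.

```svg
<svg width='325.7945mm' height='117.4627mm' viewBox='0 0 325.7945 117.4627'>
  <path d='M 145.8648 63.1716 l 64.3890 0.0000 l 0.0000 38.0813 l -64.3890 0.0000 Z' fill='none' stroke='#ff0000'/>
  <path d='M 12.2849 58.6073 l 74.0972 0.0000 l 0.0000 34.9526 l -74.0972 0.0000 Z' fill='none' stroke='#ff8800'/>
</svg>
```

G21
G90
G0 X145.8648 Y54.2911
M3 S710
G1 X210.2538 Y54.2911 F1220
G1 X210.2538 Y16.2098 F1220
G1 X145.8648 Y16.2098 F1220
G1 X145.8648 Y54.2911 F1220
M5
G0 X12.2849 Y58.8554
M3 S419
G1 X86.3821 Y58.8554 F2707
G1 X86.3821 Y23.9028 F2707
G1 X12.2849 Y23.9028 F2707
G1 X12.2849 Y58.8554 F2707
M5
G0 X0.0000 Y0.0000

viewBox `0 0 325.7945 117.4627` with mm width/height → 1 unit = 1 mm. Flip: y_m = 117.4627 − y_svg.

**Shape 1** — `<path>` rectangle, stroke `#ff0000` → cut (S710, F1220). Machine vertices: (145.8648,54.2911) → (210.2538,54.2911) → (210.2538,16.2098) → (145.8648,16.2098) → (145.8648,54.2911). Closed: final G1 returns to the first vertex.

**Shape 2** — `<path>` rectangle, stroke `#ff8800` → score (S419, F2707). Machine vertices: (12.2849,58.8554) → (86.3821,58.8554) → (86.3821,23.9028) → (12.2849,23.9028) → (12.2849,58.8554). Closed: final G1 returns to the first vertex.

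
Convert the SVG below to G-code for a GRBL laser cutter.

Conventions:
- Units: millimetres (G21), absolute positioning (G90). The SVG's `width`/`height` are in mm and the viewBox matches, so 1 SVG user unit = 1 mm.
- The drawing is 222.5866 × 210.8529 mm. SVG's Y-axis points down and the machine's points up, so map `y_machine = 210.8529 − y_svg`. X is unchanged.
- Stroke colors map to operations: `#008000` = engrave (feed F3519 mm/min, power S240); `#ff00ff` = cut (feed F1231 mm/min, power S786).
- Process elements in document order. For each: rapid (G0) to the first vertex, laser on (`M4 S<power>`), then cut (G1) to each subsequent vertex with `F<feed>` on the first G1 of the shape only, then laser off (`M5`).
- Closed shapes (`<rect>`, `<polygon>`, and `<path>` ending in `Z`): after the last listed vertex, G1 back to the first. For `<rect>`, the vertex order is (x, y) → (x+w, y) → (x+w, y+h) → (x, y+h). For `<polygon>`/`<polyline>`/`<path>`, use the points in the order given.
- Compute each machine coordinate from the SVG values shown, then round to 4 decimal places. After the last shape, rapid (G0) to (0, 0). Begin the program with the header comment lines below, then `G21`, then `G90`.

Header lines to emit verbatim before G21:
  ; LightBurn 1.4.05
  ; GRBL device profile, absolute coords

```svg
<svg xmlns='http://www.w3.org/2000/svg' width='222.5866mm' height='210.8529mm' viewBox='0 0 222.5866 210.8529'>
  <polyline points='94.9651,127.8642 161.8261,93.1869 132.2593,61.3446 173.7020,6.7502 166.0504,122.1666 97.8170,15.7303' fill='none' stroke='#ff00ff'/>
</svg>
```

viewBox `0 0 222.5866 210.8529` with mm width/height → 1 unit = 1 mm. Flip: y_m = 210.8529 − y_svg.

**Shape 1** — `<polyline>` open polyline, stroke `#ff00ff` → cut (S786, F1231). Machine vertices: (94.9651,82.9887) → (161.8261,117.6660) → (132.2593,149.5083) → (173.7020,204.1027) → (166.0504,88.6863) → (97.8170,195.1226). Open path.

; LightBurn 1.4.05
; GRBL device profile, absolute coords
G21
G90
G0 X94.9651 Y82.9887
M4 S786
G1 X161.8261 Y117.6660 F1231
G1 X132.2593 Y149.5083
G1 X173.7020 Y204.1027
G1 X166.0504 Y88.6863
G1 X97.8170 Y195.1226
M5
G0 X0.0000 Y0.0000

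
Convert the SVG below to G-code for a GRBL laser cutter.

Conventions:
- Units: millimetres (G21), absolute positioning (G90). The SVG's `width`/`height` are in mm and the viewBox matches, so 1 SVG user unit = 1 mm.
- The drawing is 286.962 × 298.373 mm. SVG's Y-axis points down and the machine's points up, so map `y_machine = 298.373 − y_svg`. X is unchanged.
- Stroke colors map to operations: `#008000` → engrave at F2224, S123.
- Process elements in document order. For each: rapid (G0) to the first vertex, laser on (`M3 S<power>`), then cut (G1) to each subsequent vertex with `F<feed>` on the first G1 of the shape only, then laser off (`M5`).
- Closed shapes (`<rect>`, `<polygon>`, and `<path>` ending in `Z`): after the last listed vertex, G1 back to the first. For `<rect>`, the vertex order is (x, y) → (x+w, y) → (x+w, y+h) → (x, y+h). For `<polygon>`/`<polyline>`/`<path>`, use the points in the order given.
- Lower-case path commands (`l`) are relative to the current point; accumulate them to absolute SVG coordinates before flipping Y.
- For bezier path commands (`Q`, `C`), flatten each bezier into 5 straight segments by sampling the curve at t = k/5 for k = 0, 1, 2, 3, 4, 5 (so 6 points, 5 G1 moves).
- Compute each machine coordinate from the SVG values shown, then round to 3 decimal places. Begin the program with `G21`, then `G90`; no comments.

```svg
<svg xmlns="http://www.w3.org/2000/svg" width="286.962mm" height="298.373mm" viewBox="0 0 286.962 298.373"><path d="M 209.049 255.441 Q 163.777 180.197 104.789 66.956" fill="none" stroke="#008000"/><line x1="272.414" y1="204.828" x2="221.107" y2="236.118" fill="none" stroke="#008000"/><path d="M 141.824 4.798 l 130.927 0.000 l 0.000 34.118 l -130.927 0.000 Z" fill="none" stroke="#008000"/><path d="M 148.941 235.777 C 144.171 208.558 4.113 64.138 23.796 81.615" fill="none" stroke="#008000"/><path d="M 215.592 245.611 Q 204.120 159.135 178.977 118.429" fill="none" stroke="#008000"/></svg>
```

G21
G90
G0 X209.049 Y42.932
M3 S123
G1 X190.392 Y74.549 F2224
G1 X170.637 Y109.207
G1 X149.785 Y146.904
G1 X127.836 Y187.640
G1 X104.789 Y231.417
M5
G0 X272.414 Y93.545
M3 S123
G1 X221.107 Y62.255 F2224
M5
G0 X141.824 Y293.575
M3 S123
G1 X272.751 Y293.575 F2224
G1 X272.751 Y259.457
G1 X141.824 Y259.457
G1 X141.824 Y293.575
M5
G0 X148.941 Y62.596
M3 S123
G1 X132.205 Y90.759 F2224
G1 X97.161 Y133.653
G1 X57.970 Y177.882
G1 X28.795 Y210.049
G1 X23.796 Y216.758
M5
G0 X215.592 Y52.762
M3 S123
G1 X210.456 Y85.522 F2224
G1 X204.227 Y114.620
G1 X196.904 Y140.056
G1 X188.487 Y161.831
G1 X178.977 Y179.944
M5

1 u = 1 mm; y_m = 298.373 − y.

[1] `<path>` quadratic bezier, #008000→engrave S123 F2224: (209.049,42.932) → (190.392,74.549) → (170.637,109.207) → (149.785,146.904) → (127.836,187.640) → (104.789,231.417)

[2] `<line>` line segment, #008000→engrave S123 F2224: (272.414,93.545) → (221.107,62.255)

[3] `<path>` rectangle, #008000→engrave S123 F2224: (141.824,293.575) → (272.751,293.575) → (272.751,259.457) → (141.824,259.457) → (141.824,293.575) (closed)

[4] `<path>` cubic bezier, #008000→engrave S123 F2224: (148.941,62.596) → (132.205,90.759) → (97.161,133.653) → (57.970,177.882) → (28.795,210.049) → (23.796,216.758)

[5] `<path>` quadratic bezier, #008000→engrave S123 F2224: (215.592,52.762) → (210.456,85.522) → (204.227,114.620) → (196.904,140.056) → (188.487,161.831) → (178.977,179.944)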